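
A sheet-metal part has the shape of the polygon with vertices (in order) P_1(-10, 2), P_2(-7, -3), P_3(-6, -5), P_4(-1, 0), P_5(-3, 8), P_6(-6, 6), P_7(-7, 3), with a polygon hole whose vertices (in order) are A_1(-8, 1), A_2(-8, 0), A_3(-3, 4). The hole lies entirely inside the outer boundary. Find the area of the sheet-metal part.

56.5

Outer boundary:
P_1→P_2: (-10)(-3) − (-7)(2) = 44
P_2→P_3: (-7)(-5) − (-6)(-3) = 17
P_3→P_4: (-6)(0) − (-1)(-5) = -5
P_4→P_5: (-1)(8) − (-3)(0) = -8
P_5→P_6: (-3)(6) − (-6)(8) = 30
P_6→P_7: (-6)(3) − (-7)(6) = 24
P_7→P_1: (-7)(2) − (-10)(3) = 16
Σ = 118
Area = |Σ|/2 = 59.
Hole:
Apply the surveyor's formula: 2A = Σ (x_i·y_{i+1} − x_{i+1}·y_i), indices taken mod 3.
A_1→A_2: (-8)(0) − (-8)(1) = 8
A_2→A_3: (-8)(4) − (-3)(0) = -32
A_3→A_1: (-3)(1) − (-8)(4) = 29
Σ = 5
Area = |Σ|/2 = 2.5.
Net area = 59 − 2.5 = 56.5.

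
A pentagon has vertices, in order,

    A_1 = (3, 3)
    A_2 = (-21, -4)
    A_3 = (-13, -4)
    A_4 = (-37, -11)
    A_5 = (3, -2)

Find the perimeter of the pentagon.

|A_1A_2| = √((-24)² + (-7)²) = √625 = 25
|A_2A_3| = √((8)² + (0)²) = √64 = 8
|A_3A_4| = √((-24)² + (-7)²) = √625 = 25
|A_4A_5| = √((40)² + (9)²) = √1681 = 41
|A_5A_1| = √((0)² + (5)²) = √25 = 5
Perimeter = 25 + 8 + 25 + 41 + 5 = 104.

104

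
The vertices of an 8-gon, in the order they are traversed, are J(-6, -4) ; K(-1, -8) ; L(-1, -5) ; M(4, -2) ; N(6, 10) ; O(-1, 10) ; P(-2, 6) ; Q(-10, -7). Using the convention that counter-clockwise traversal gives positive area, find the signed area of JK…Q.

135.5

Apply Gauss's area formula: 2A = Σ (x_i·y_{i+1} − x_{i+1}·y_i), indices taken mod 8.
Σ = (44) + (-3) + (22) + (52) + (70) + (14) + (74) + (-2) = 271
Signed area = Σ/2 = 135.5 (positive ⇒ counter-clockwise traversal).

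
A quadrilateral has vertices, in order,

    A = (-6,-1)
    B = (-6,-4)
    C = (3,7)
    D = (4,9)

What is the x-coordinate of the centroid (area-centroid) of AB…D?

-233/111

Apply Gauss's area formula. First the cross-terms c_i = x_i·y_{i+1} − x_{i+1}·y_i:
  18, -30, -1, 50  ⇒  2A = 37, A = 18.5.
Then Σ (x_i + x_{i+1})·c_i = -233, so x̄ = -233 / (6·18.5) = -233/111.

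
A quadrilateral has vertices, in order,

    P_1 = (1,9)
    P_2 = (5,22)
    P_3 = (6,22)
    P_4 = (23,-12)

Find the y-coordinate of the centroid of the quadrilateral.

Apply the shoelace (surveyor's) formula. First the cross-terms c_i = x_i·y_{i+1} − x_{i+1}·y_i:
  -23, -22, -578, 219  ⇒  2A = -404, A = -202.
Then Σ (y_i + y_{i+1})·c_i = -8118, so ȳ = -8118 / (6·(-202)) = 1353/202.

1353/202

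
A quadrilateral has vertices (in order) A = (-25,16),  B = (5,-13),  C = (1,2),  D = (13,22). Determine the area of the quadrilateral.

511

Apply the shoelace formula: 2A = Σ (x_i·y_{i+1} − x_{i+1}·y_i), indices taken mod 4.
A→B: (-25)(-13) − (5)(16) = 245
B→C: (5)(2) − (1)(-13) = 23
C→D: (1)(22) − (13)(2) = -4
D→A: (13)(16) − (-25)(22) = 758
Σ = 1022
Area = |Σ|/2 = 511.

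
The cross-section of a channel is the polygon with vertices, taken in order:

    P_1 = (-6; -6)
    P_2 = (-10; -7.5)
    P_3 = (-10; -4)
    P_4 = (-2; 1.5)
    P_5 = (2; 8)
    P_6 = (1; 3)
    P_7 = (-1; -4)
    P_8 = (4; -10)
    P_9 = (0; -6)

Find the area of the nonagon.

64.5

Apply the surveyor's formula: 2A = Σ (x_i·y_{i+1} − x_{i+1}·y_i), indices taken mod 9.
Σ = (-15) + (-35) + (-23) + (-19) + (-2) + (-1) + (26) + (-24) + (-36) = -129
Area = |Σ|/2 = 64.5.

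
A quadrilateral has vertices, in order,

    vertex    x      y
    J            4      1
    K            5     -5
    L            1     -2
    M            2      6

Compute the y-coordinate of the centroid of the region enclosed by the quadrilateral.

Apply the shoelace formula. First the cross-terms c_i = x_i·y_{i+1} − x_{i+1}·y_i:
  -25, -5, 10, -22  ⇒  2A = -42, A = -21.
Then Σ (y_i + y_{i+1})·c_i = 21, so ȳ = 21 / (6·(-21)) = -1/6.

-1/6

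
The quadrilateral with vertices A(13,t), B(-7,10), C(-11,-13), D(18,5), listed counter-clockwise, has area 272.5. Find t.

The doubled signed area Σ (x_i y_{i+1} − x_{i+1} y_i) is linear in t.
With t=0 it equals 445; the coefficient of t is 25 (from the two edges through A).
So 25·t + 445 = 2·272.5 = 545 ⇒ t = 4.

4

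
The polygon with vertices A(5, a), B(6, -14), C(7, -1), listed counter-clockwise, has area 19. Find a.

11

The doubled signed area Σ (x_i y_{i+1} − x_{i+1} y_i) is linear in a.
With a=0 it equals 27; the coefficient of a is 1 (from the two edges through A).
So 1·a + 27 = 2·19 = 38 ⇒ a = 11.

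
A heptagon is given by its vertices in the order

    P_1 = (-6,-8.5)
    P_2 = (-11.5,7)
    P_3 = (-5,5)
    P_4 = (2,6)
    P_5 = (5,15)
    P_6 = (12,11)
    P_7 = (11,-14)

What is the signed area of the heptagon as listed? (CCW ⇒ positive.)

-396.875

Cross-terms: -139.75, -22.5, -40, 0, -125, -289, -177.5  ⇒  Σ = -793.75
Signed area = Σ/2 = -396.875 (negative ⇒ clockwise traversal).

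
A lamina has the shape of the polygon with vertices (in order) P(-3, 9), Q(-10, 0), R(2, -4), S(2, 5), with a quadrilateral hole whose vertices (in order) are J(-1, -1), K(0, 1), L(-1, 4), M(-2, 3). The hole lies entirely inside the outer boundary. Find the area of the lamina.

Outer boundary:
Apply the shoelace formula: 2A = Σ (x_i·y_{i+1} − x_{i+1}·y_i), indices taken mod 4.
P→Q: (-3)(0) − (-10)(9) = 90
Q→R: (-10)(-4) − (2)(0) = 40
R→S: (2)(5) − (2)(-4) = 18
S→P: (2)(9) − (-3)(5) = 33
Σ = 181
Area = |Σ|/2 = 90.5.
Hole:
Σ = (-1) + (1) + (5) + (5) = 10
Area = |Σ|/2 = 5.
Net area = 90.5 − 5 = 85.5.

85.5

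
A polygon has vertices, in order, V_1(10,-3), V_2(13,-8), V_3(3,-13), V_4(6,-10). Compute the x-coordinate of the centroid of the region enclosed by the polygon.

217/24

Apply the shoelace (surveyor's) formula. First the cross-terms c_i = x_i·y_{i+1} − x_{i+1}·y_i:
  -41, -145, 48, 82  ⇒  2A = -56, A = -28.
Then Σ (x_i + x_{i+1})·c_i = -1519, so x̄ = -1519 / (6·(-28)) = 217/24.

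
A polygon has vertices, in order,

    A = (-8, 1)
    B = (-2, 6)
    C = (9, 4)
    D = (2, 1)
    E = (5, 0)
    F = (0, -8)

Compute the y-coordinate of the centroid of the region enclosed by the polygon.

Apply the shoelace formula. First the cross-terms c_i = x_i·y_{i+1} − x_{i+1}·y_i:
  -46, -62, 1, -5, -40, -64  ⇒  2A = -216, A = -108.
Then Σ (y_i + y_{i+1})·c_i = -174, so ȳ = -174 / (6·(-108)) = 29/108.

29/108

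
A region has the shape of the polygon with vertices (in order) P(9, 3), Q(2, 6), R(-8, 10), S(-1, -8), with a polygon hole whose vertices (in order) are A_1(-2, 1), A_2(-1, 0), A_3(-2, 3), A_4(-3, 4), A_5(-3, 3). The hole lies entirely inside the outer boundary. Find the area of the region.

Outer boundary:
Apply the shoelace (surveyor's) formula: 2A = Σ (x_i·y_{i+1} − x_{i+1}·y_i), indices taken mod 4.
Σ = (48) + (68) + (74) + (69) = 259
Area = |Σ|/2 = 129.5.
Hole:
Σ = (1) + (-3) + (1) + (3) + (3) = 5
Area = |Σ|/2 = 2.5.
Net area = 129.5 − 2.5 = 127.

127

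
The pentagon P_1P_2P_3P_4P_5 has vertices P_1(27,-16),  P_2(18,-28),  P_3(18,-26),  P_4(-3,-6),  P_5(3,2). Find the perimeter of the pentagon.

86

|P_1P_2| = √((-9)² + (-12)²) = √225 = 15
|P_2P_3| = √((0)² + (2)²) = √4 = 2
|P_3P_4| = √((-21)² + (20)²) = √841 = 29
|P_4P_5| = √((6)² + (8)²) = √100 = 10
|P_5P_1| = √((24)² + (-18)²) = √900 = 30
Perimeter = 15 + 2 + 29 + 10 + 30 = 86.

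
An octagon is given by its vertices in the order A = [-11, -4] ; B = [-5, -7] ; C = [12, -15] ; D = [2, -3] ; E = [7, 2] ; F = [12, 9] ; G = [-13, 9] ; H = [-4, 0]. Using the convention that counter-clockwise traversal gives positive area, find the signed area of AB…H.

275.5

Apply the surveyor's formula: 2A = Σ (x_i·y_{i+1} − x_{i+1}·y_i), indices taken mod 8.
Σ = (57) + (159) + (-6) + (25) + (39) + (225) + (36) + (16) = 551
Signed area = Σ/2 = 275.5 (positive ⇒ counter-clockwise traversal).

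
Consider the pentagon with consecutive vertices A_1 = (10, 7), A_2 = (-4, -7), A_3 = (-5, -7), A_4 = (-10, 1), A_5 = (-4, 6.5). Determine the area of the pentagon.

Apply the shoelace formula: 2A = Σ (x_i·y_{i+1} − x_{i+1}·y_i), indices taken mod 5.
Σ = (-42) + (-7) + (-75) + (-61) + (-93) = -278
Area = |Σ|/2 = 139.

139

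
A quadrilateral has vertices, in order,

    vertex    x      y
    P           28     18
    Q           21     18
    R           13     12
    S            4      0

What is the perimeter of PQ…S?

62

|PQ| = √((-7)² + (0)²) = √49 = 7
|QR| = √((-8)² + (-6)²) = √100 = 10
|RS| = √((-9)² + (-12)²) = √225 = 15
|SP| = √((24)² + (18)²) = √900 = 30
Perimeter = 7 + 10 + 15 + 30 = 62.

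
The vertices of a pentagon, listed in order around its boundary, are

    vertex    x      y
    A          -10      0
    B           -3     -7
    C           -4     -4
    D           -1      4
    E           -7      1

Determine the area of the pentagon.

35.5

Σ = (70) + (-16) + (-20) + (27) + (10) = 71
Area = |Σ|/2 = 35.5.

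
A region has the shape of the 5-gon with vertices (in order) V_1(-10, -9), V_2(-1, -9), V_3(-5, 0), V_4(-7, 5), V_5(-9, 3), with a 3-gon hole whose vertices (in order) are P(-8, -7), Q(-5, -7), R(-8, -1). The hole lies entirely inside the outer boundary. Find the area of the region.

Outer boundary:
Apply Gauss's area formula: 2A = Σ (x_i·y_{i+1} − x_{i+1}·y_i), indices taken mod 5.
Cross-terms: 81, -45, -25, 24, 111  ⇒  Σ = 146
Area = |Σ|/2 = 73.
Hole:
Apply Gauss's area formula: 2A = Σ (x_i·y_{i+1} − x_{i+1}·y_i), indices taken mod 3.
P→Q: (-8)(-7) − (-5)(-7) = 21
Q→R: (-5)(-1) − (-8)(-7) = -51
R→P: (-8)(-7) − (-8)(-1) = 48
Σ = 18
Area = |Σ|/2 = 9.
Net area = 73 − 9 = 64.

64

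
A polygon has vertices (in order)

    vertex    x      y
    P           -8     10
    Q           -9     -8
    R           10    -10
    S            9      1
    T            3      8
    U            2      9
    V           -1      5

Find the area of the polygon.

276.5

Apply the shoelace (surveyor's) formula: 2A = Σ (x_i·y_{i+1} − x_{i+1}·y_i), indices taken mod 7.
Σ = (154) + (170) + (100) + (69) + (11) + (19) + (30) = 553
Area = |Σ|/2 = 276.5.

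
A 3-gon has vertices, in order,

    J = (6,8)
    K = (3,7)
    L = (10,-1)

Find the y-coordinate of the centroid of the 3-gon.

Apply the surveyor's formula. First the cross-terms c_i = x_i·y_{i+1} − x_{i+1}·y_i:
  18, -73, 86  ⇒  2A = 31, A = 15.5.
Then Σ (y_i + y_{i+1})·c_i = 434, so ȳ = 434 / (6·15.5) = 14/3.

14/3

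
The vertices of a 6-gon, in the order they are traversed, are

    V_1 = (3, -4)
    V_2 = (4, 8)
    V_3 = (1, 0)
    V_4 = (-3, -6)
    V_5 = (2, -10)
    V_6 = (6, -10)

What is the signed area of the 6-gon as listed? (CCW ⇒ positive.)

Apply the shoelace (surveyor's) formula: 2A = Σ (x_i·y_{i+1} − x_{i+1}·y_i), indices taken mod 6.
Cross-terms: 40, -8, -6, 42, 40, 6  ⇒  Σ = 114
Signed area = Σ/2 = 57 (positive ⇒ counter-clockwise traversal).

57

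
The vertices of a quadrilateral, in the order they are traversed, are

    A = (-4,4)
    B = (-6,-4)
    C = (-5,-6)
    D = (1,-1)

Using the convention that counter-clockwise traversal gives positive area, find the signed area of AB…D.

A→B: (-4)(-4) − (-6)(4) = 40
B→C: (-6)(-6) − (-5)(-4) = 16
C→D: (-5)(-1) − (1)(-6) = 11
D→A: (1)(4) − (-4)(-1) = 0
Σ = 67
Signed area = Σ/2 = 33.5 (positive ⇒ counter-clockwise traversal).

33.5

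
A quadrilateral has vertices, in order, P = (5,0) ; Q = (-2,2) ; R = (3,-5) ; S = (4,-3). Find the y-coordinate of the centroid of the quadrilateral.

-25/24

Apply the surveyor's formula. First the cross-terms c_i = x_i·y_{i+1} − x_{i+1}·y_i:
  10, 4, 11, 15  ⇒  2A = 40, A = 20.
Then Σ (y_i + y_{i+1})·c_i = -125, so ȳ = -125 / (6·20) = -25/24.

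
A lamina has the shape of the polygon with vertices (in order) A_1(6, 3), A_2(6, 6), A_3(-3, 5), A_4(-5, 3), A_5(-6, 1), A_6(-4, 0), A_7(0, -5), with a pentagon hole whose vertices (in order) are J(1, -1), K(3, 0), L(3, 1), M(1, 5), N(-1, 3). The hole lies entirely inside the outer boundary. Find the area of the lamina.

Outer boundary:
Σ = (18) + (48) + (16) + (13) + (4) + (20) + (30) = 149
Area = |Σ|/2 = 74.5.
Hole:
Σ = (3) + (3) + (14) + (8) + (-2) = 26
Area = |Σ|/2 = 13.
Net area = 74.5 − 13 = 61.5.

61.5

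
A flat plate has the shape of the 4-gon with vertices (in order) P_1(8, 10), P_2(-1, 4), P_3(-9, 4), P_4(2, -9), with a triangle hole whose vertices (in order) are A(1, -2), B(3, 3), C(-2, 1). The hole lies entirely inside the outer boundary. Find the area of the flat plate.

109

Outer boundary:
Σ = (42) + (32) + (73) + (92) = 239
Area = |Σ|/2 = 119.5.
Hole:
Cross-terms: 9, 9, 3  ⇒  Σ = 21
Area = |Σ|/2 = 10.5.
Net area = 119.5 − 10.5 = 109.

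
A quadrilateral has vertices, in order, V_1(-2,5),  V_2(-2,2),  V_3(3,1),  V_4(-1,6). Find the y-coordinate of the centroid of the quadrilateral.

Apply Gauss's area formula. First the cross-terms c_i = x_i·y_{i+1} − x_{i+1}·y_i:
  6, -8, 19, 7  ⇒  2A = 24, A = 12.
Then Σ (y_i + y_{i+1})·c_i = 228, so ȳ = 228 / (6·12) = 19/6.

19/6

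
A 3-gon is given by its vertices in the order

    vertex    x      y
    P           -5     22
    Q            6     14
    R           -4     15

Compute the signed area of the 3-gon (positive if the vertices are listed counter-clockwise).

-34.5

Apply the shoelace (surveyor's) formula: 2A = Σ (x_i·y_{i+1} − x_{i+1}·y_i), indices taken mod 3.
Σ = (-202) + (146) + (-13) = -69
Signed area = Σ/2 = -34.5 (negative ⇒ clockwise traversal).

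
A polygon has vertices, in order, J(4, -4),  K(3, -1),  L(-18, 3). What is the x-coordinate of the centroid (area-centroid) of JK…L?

Apply the surveyor's formula. First the cross-terms c_i = x_i·y_{i+1} − x_{i+1}·y_i:
  8, -9, 60  ⇒  2A = 59, A = 29.5.
Then Σ (x_i + x_{i+1})·c_i = -649, so x̄ = -649 / (6·29.5) = -11/3.

-11/3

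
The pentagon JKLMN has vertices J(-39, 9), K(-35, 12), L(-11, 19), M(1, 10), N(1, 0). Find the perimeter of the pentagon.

|JK| = √((4)² + (3)²) = √25 = 5
|KL| = √((24)² + (7)²) = √625 = 25
|LM| = √((12)² + (-9)²) = √225 = 15
|MN| = √((0)² + (-10)²) = √100 = 10
|NJ| = √((-40)² + (9)²) = √1681 = 41
Perimeter = 5 + 25 + 15 + 10 + 41 = 96.

96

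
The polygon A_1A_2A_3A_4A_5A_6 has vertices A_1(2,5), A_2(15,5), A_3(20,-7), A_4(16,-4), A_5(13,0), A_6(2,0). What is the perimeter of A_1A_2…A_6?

|A_1A_2| = √((13)² + (0)²) = √169 = 13
|A_2A_3| = √((5)² + (-12)²) = √169 = 13
|A_3A_4| = √((-4)² + (3)²) = √25 = 5
|A_4A_5| = √((-3)² + (4)²) = √25 = 5
|A_5A_6| = √((-11)² + (0)²) = √121 = 11
|A_6A_1| = √((0)² + (5)²) = √25 = 5
Perimeter = 13 + 13 + 5 + 5 + 11 + 5 = 52.

52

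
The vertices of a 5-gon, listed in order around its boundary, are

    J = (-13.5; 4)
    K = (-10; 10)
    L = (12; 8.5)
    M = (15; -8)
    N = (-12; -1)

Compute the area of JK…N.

348

Apply Gauss's area formula: 2A = Σ (x_i·y_{i+1} − x_{i+1}·y_i), indices taken mod 5.
Cross-terms: -95, -205, -223.5, -111, -61.5  ⇒  Σ = -696
Area = |Σ|/2 = 348.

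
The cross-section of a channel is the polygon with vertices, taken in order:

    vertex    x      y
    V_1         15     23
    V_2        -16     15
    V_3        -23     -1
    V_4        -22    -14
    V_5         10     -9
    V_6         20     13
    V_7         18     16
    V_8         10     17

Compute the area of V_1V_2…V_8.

Cross-terms: 593, 361, 300, 338, 310, 86, 146, -25  ⇒  Σ = 2109
Area = |Σ|/2 = 1054.5.

1054.5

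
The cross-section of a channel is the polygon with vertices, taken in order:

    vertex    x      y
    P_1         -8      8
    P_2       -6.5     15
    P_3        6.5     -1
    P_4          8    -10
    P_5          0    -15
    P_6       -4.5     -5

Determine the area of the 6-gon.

Cross-terms: -68, -91, -57, -120, -67.5, -76  ⇒  Σ = -479.5
Area = |Σ|/2 = 239.75.

239.75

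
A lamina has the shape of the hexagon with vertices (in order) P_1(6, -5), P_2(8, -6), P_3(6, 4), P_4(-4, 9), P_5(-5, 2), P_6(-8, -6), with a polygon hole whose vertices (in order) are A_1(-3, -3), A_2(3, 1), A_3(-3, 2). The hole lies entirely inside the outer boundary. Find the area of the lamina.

Outer boundary:
Cross-terms: 4, 68, 70, 37, 46, 76  ⇒  Σ = 301
Area = |Σ|/2 = 150.5.
Hole:
Cross-terms: 6, 9, 15  ⇒  Σ = 30
Area = |Σ|/2 = 15.
Net area = 150.5 − 15 = 135.5.

135.5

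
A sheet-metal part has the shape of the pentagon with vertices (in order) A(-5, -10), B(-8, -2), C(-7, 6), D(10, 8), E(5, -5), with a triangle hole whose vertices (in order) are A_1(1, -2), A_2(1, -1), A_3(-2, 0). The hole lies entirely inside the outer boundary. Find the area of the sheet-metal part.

Outer boundary:
Apply the shoelace formula: 2A = Σ (x_i·y_{i+1} − x_{i+1}·y_i), indices taken mod 5.
A→B: (-5)(-2) − (-8)(-10) = -70
B→C: (-8)(6) − (-7)(-2) = -62
C→D: (-7)(8) − (10)(6) = -116
D→E: (10)(-5) − (5)(8) = -90
E→A: (5)(-10) − (-5)(-5) = -75
Σ = -413
Area = |Σ|/2 = 206.5.
Hole:
Apply the surveyor's formula: 2A = Σ (x_i·y_{i+1} − x_{i+1}·y_i), indices taken mod 3.
A_1→A_2: (1)(-1) − (1)(-2) = 1
A_2→A_3: (1)(0) − (-2)(-1) = -2
A_3→A_1: (-2)(-2) − (1)(0) = 4
Σ = 3
Area = |Σ|/2 = 1.5.
Net area = 206.5 − 1.5 = 205.

205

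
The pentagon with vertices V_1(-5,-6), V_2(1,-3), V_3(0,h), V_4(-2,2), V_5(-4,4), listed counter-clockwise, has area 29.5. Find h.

-2

The doubled signed area Σ (x_i y_{i+1} − x_{i+1} y_i) is linear in h.
With h=0 it equals 65; the coefficient of h is 3 (from the two edges through V_3).
So 3·h + 65 = 2·29.5 = 59 ⇒ h = -2.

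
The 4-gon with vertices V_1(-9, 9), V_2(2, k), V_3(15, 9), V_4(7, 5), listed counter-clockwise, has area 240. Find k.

The doubled signed area Σ (x_i y_{i+1} − x_{i+1} y_i) is linear in k.
With k=0 it equals 120; the coefficient of k is -24 (from the two edges through V_2).
So -24·k + 120 = 2·240 = 480 ⇒ k = -15.

-15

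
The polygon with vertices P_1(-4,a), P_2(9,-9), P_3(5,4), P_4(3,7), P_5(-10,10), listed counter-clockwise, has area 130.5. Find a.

Write out the shoelace sum; only the two edges meeting at P_1 involve a:
2·Area = [((-10)·a − (-4)·10) + ((-4)·(-9) − 9·a)] + 204
       = -19·a + 280 = 261
⇒ a = 1.

1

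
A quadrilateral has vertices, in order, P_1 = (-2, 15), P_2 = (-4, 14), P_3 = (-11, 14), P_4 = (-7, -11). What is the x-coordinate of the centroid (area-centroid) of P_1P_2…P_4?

Apply Gauss's area formula. First the cross-terms c_i = x_i·y_{i+1} − x_{i+1}·y_i:
  32, 98, 219, -127  ⇒  2A = 222, A = 111.
Then Σ (x_i + x_{i+1})·c_i = -4461, so x̄ = -4461 / (6·111) = -1487/222.

-1487/222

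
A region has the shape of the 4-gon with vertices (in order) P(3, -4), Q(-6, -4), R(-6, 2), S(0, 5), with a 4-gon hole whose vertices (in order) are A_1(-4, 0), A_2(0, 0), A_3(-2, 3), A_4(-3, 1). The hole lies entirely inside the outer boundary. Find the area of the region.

Outer boundary:
P→Q: (3)(-4) − (-6)(-4) = -36
Q→R: (-6)(2) − (-6)(-4) = -36
R→S: (-6)(5) − (0)(2) = -30
S→P: (0)(-4) − (3)(5) = -15
Σ = -117
Area = |Σ|/2 = 58.5.
Hole:
Apply the shoelace formula: 2A = Σ (x_i·y_{i+1} − x_{i+1}·y_i), indices taken mod 4.
Σ = (0) + (0) + (7) + (4) = 11
Area = |Σ|/2 = 5.5.
Net area = 58.5 − 5.5 = 53.

53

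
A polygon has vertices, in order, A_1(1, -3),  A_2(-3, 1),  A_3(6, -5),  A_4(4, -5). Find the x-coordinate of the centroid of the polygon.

23/12

Apply the shoelace formula. First the cross-terms c_i = x_i·y_{i+1} − x_{i+1}·y_i:
  -8, 9, -10, -7  ⇒  2A = -16, A = -8.
Then Σ (x_i + x_{i+1})·c_i = -92, so x̄ = -92 / (6·(-8)) = 23/12.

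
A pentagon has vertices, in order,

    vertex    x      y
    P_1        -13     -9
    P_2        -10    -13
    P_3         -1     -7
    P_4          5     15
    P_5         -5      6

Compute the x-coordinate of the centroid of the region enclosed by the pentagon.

Apply Gauss's area formula. First the cross-terms c_i = x_i·y_{i+1} − x_{i+1}·y_i:
  79, 57, 20, 105, 123  ⇒  2A = 384, A = 192.
Then Σ (x_i + x_{i+1})·c_i = -4578, so x̄ = -4578 / (6·192) = -763/192.

-763/192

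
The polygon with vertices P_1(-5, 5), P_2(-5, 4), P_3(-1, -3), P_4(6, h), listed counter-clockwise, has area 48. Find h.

6

The doubled signed area Σ (x_i y_{i+1} − x_{i+1} y_i) is linear in h.
With h=0 it equals 72; the coefficient of h is 4 (from the two edges through P_4).
So 4·h + 72 = 2·48 = 96 ⇒ h = 6.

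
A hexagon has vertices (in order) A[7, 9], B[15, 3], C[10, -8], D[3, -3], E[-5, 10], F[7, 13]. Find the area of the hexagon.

Cross-terms: -114, -150, -6, 15, -135, -28  ⇒  Σ = -418
Area = |Σ|/2 = 209.

209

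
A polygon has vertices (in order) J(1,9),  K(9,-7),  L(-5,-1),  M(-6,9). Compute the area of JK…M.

123

Apply Gauss's area formula: 2A = Σ (x_i·y_{i+1} − x_{i+1}·y_i), indices taken mod 4.
Cross-terms: -88, -44, -51, -63  ⇒  Σ = -246
Area = |Σ|/2 = 123.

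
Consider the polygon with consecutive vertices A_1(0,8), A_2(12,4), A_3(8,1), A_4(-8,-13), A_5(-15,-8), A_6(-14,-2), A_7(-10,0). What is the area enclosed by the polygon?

262.5

Apply the surveyor's formula: 2A = Σ (x_i·y_{i+1} − x_{i+1}·y_i), indices taken mod 7.
A_1→A_2: (0)(4) − (12)(8) = -96
A_2→A_3: (12)(1) − (8)(4) = -20
A_3→A_4: (8)(-13) − (-8)(1) = -96
A_4→A_5: (-8)(-8) − (-15)(-13) = -131
A_5→A_6: (-15)(-2) − (-14)(-8) = -82
A_6→A_7: (-14)(0) − (-10)(-2) = -20
A_7→A_1: (-10)(8) − (0)(0) = -80
Σ = -525
Area = |Σ|/2 = 262.5.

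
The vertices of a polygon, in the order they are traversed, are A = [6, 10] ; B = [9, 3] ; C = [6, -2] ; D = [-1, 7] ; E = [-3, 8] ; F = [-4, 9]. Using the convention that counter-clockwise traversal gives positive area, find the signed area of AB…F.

Cross-terms: -72, -36, 40, 13, 5, -94  ⇒  Σ = -144
Signed area = Σ/2 = -72 (negative ⇒ clockwise traversal).

-72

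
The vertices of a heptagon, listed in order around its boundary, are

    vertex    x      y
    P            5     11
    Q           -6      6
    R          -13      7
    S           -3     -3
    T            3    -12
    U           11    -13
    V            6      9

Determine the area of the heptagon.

Cross-terms: 96, 36, 60, 45, 93, 177, 21  ⇒  Σ = 528
Area = |Σ|/2 = 264.

264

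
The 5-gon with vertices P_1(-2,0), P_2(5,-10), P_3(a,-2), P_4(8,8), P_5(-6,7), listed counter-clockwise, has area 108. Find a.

4

The doubled signed area Σ (x_i y_{i+1} − x_{i+1} y_i) is linear in a.
With a=0 it equals 144; the coefficient of a is 18 (from the two edges through P_3).
So 18·a + 144 = 2·108 = 216 ⇒ a = 4.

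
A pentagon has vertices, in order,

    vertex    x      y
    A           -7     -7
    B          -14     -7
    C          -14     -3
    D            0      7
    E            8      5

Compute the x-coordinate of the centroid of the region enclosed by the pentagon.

Apply the shoelace formula. First the cross-terms c_i = x_i·y_{i+1} − x_{i+1}·y_i:
  -49, -56, -98, -56, -21  ⇒  2A = -280, A = -140.
Then Σ (x_i + x_{i+1})·c_i = 3500, so x̄ = 3500 / (6·(-140)) = -25/6.

-25/6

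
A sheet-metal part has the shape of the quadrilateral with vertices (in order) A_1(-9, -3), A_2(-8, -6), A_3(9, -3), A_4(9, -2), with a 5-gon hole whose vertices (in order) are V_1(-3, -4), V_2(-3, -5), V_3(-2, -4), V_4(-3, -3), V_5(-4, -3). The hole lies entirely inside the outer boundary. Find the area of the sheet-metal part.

34.5

Outer boundary:
Apply the shoelace formula: 2A = Σ (x_i·y_{i+1} − x_{i+1}·y_i), indices taken mod 4.
Σ = (30) + (78) + (9) + (-45) = 72
Area = |Σ|/2 = 36.
Hole:
Apply the shoelace (surveyor's) formula: 2A = Σ (x_i·y_{i+1} − x_{i+1}·y_i), indices taken mod 5.
V_1→V_2: (-3)(-5) − (-3)(-4) = 3
V_2→V_3: (-3)(-4) − (-2)(-5) = 2
V_3→V_4: (-2)(-3) − (-3)(-4) = -6
V_4→V_5: (-3)(-3) − (-4)(-3) = -3
V_5→V_1: (-4)(-4) − (-3)(-3) = 7
Σ = 3
Area = |Σ|/2 = 1.5.
Net area = 36 − 1.5 = 34.5.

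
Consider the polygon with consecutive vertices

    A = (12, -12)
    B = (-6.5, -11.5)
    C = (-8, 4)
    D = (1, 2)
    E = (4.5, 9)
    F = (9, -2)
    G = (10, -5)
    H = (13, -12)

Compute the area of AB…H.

268

Cross-terms: -216, -118, -20, 0, -90, -25, -55, -12  ⇒  Σ = -536
Area = |Σ|/2 = 268.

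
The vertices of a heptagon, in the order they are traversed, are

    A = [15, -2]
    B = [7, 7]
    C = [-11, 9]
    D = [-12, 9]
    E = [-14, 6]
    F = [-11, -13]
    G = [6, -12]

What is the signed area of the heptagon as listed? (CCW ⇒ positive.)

474

Apply the shoelace (surveyor's) formula: 2A = Σ (x_i·y_{i+1} − x_{i+1}·y_i), indices taken mod 7.
Σ = (119) + (140) + (9) + (54) + (248) + (210) + (168) = 948
Signed area = Σ/2 = 474 (positive ⇒ counter-clockwise traversal).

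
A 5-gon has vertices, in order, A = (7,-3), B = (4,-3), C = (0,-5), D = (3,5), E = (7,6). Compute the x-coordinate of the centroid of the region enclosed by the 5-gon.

593/141

Apply Gauss's area formula. First the cross-terms c_i = x_i·y_{i+1} − x_{i+1}·y_i:
  -9, -20, 15, -17, -63  ⇒  2A = -94, A = -47.
Then Σ (x_i + x_{i+1})·c_i = -1186, so x̄ = -1186 / (6·(-47)) = 593/141.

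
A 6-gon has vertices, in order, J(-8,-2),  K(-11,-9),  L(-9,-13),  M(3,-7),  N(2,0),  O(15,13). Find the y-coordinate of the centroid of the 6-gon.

-725/246

Apply the surveyor's formula. First the cross-terms c_i = x_i·y_{i+1} − x_{i+1}·y_i:
  50, 62, 102, 14, 26, 74  ⇒  2A = 328, A = 164.
Then Σ (y_i + y_{i+1})·c_i = -2900, so ȳ = -2900 / (6·164) = -725/246.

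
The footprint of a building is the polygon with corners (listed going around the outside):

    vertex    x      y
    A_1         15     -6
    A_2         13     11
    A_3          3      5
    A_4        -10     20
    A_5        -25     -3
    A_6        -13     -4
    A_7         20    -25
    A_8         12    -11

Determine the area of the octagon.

777

Apply the shoelace (surveyor's) formula: 2A = Σ (x_i·y_{i+1} − x_{i+1}·y_i), indices taken mod 8.
Σ = (243) + (32) + (110) + (530) + (61) + (405) + (80) + (93) = 1554
Area = |Σ|/2 = 777.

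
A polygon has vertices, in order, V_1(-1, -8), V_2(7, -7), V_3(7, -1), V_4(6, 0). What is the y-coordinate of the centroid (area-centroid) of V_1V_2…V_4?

Apply Gauss's area formula. First the cross-terms c_i = x_i·y_{i+1} − x_{i+1}·y_i:
  63, 42, 6, -48  ⇒  2A = 63, A = 31.5.
Then Σ (y_i + y_{i+1})·c_i = -903, so ȳ = -903 / (6·31.5) = -43/9.

-43/9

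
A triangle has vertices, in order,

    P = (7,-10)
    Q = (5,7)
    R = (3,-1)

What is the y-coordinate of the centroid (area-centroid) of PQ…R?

-4/3

Apply the surveyor's formula. First the cross-terms c_i = x_i·y_{i+1} − x_{i+1}·y_i:
  99, -26, -23  ⇒  2A = 50, A = 25.
Then Σ (y_i + y_{i+1})·c_i = -200, so ȳ = -200 / (6·25) = -4/3.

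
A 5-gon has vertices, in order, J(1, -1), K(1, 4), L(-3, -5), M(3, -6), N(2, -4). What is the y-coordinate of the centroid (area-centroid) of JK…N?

Apply the shoelace formula. First the cross-terms c_i = x_i·y_{i+1} − x_{i+1}·y_i:
  5, 7, 33, 0, 2  ⇒  2A = 47, A = 23.5.
Then Σ (y_i + y_{i+1})·c_i = -365, so ȳ = -365 / (6·23.5) = -365/141.

-365/141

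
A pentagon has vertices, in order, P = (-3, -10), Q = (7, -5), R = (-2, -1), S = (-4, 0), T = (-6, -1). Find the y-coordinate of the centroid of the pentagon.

Apply the shoelace formula. First the cross-terms c_i = x_i·y_{i+1} − x_{i+1}·y_i:
  85, -17, -4, 4, 57  ⇒  2A = 125, A = 62.5.
Then Σ (y_i + y_{i+1})·c_i = -1800, so ȳ = -1800 / (6·62.5) = -4.8.

-4.8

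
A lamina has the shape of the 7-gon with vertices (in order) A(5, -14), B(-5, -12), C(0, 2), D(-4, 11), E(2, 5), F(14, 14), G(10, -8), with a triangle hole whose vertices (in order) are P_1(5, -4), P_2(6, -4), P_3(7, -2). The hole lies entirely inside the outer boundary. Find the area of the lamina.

Outer boundary:
Apply the shoelace formula: 2A = Σ (x_i·y_{i+1} − x_{i+1}·y_i), indices taken mod 7.
Σ = (-130) + (-10) + (8) + (-42) + (-42) + (-252) + (-100) = -568
Area = |Σ|/2 = 284.
Hole:
Apply the shoelace formula: 2A = Σ (x_i·y_{i+1} − x_{i+1}·y_i), indices taken mod 3.
P_1→P_2: (5)(-4) − (6)(-4) = 4
P_2→P_3: (6)(-2) − (7)(-4) = 16
P_3→P_1: (7)(-4) − (5)(-2) = -18
Σ = 2
Area = |Σ|/2 = 1.
Net area = 284 − 1 = 283.

283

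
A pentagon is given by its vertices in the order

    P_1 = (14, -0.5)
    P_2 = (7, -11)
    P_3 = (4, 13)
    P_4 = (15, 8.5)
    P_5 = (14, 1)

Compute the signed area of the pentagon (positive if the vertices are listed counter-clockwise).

-150.75

Apply the shoelace (surveyor's) formula: 2A = Σ (x_i·y_{i+1} − x_{i+1}·y_i), indices taken mod 5.
Cross-terms: -150.5, 135, -161, -104, -21  ⇒  Σ = -301.5
Signed area = Σ/2 = -150.75 (negative ⇒ clockwise traversal).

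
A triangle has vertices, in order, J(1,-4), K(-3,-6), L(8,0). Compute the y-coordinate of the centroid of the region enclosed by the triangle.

-10/3

Apply the shoelace formula. First the cross-terms c_i = x_i·y_{i+1} − x_{i+1}·y_i:
  -18, 48, -32  ⇒  2A = -2, A = -1.
Then Σ (y_i + y_{i+1})·c_i = 20, so ȳ = 20 / (6·(-1)) = -10/3.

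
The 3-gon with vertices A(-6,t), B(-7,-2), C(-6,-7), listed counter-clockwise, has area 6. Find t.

The doubled signed area Σ (x_i y_{i+1} − x_{i+1} y_i) is linear in t.
With t=0 it equals 7; the coefficient of t is 1 (from the two edges through A).
So 1·t + 7 = 2·6 = 12 ⇒ t = 5.

5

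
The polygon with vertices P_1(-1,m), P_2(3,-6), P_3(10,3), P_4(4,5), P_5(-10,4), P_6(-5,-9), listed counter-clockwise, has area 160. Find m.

Write out the shoelace sum; only the two edges meeting at P_1 involve m:
2·Area = [((-5)·m − (-1)·(-9)) + ((-1)·(-6) − 3·m)] + 283
       = -8·m + 280 = 320
⇒ m = -5.

-5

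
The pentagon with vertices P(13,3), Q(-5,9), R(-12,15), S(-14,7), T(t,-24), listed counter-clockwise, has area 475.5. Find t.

Write out the shoelace sum; only the two edges meeting at T involve t:
2·Area = [((-14)·(-24) − t·7) + (t·3 − 13·(-24))] + 291
       = -4·t + 939 = 951
⇒ t = -3.

-3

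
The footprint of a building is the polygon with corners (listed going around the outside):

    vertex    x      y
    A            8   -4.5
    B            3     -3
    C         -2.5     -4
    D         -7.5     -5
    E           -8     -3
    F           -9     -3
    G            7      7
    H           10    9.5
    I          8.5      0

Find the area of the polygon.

116.25

Apply the shoelace (surveyor's) formula: 2A = Σ (x_i·y_{i+1} − x_{i+1}·y_i), indices taken mod 9.
Σ = (-10.5) + (-19.5) + (-17.5) + (-17.5) + (-3) + (-42) + (-3.5) + (-80.75) + (-38.25) = -232.5
Area = |Σ|/2 = 116.25.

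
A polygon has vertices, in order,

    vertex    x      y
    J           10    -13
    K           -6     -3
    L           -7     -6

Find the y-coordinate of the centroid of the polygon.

Apply the shoelace (surveyor's) formula. First the cross-terms c_i = x_i·y_{i+1} − x_{i+1}·y_i:
  -108, 15, 151  ⇒  2A = 58, A = 29.
Then Σ (y_i + y_{i+1})·c_i = -1276, so ȳ = -1276 / (6·29) = -22/3.

-22/3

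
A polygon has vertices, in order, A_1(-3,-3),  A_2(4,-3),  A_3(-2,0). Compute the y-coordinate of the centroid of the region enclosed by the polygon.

Apply the surveyor's formula. First the cross-terms c_i = x_i·y_{i+1} − x_{i+1}·y_i:
  21, -6, 6  ⇒  2A = 21, A = 10.5.
Then Σ (y_i + y_{i+1})·c_i = -126, so ȳ = -126 / (6·10.5) = -2.

-2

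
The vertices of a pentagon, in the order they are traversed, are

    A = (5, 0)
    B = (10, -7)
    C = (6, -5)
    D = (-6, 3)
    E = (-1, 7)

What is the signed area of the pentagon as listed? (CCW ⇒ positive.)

-64.5

Apply the shoelace formula: 2A = Σ (x_i·y_{i+1} − x_{i+1}·y_i), indices taken mod 5.
A→B: (5)(-7) − (10)(0) = -35
B→C: (10)(-5) − (6)(-7) = -8
C→D: (6)(3) − (-6)(-5) = -12
D→E: (-6)(7) − (-1)(3) = -39
E→A: (-1)(0) − (5)(7) = -35
Σ = -129
Signed area = Σ/2 = -64.5 (negative ⇒ clockwise traversal).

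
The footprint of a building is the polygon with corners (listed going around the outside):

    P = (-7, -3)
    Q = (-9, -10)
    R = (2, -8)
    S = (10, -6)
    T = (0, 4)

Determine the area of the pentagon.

135.5

Apply the shoelace formula: 2A = Σ (x_i·y_{i+1} − x_{i+1}·y_i), indices taken mod 5.
Cross-terms: 43, 92, 68, 40, 28  ⇒  Σ = 271
Area = |Σ|/2 = 135.5.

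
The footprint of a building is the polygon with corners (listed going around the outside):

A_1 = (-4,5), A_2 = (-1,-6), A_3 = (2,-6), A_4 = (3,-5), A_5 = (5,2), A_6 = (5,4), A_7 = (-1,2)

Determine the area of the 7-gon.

56.5

Apply the shoelace (surveyor's) formula: 2A = Σ (x_i·y_{i+1} − x_{i+1}·y_i), indices taken mod 7.
Σ = (29) + (18) + (8) + (31) + (10) + (14) + (3) = 113
Area = |Σ|/2 = 56.5.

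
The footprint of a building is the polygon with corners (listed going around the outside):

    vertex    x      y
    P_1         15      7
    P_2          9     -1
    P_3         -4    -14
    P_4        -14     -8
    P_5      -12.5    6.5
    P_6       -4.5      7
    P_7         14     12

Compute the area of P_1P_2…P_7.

Apply the shoelace formula: 2A = Σ (x_i·y_{i+1} − x_{i+1}·y_i), indices taken mod 7.
Σ = (-78) + (-130) + (-164) + (-191) + (-58.25) + (-152) + (-82) = -855.25
Area = |Σ|/2 = 427.625.

427.625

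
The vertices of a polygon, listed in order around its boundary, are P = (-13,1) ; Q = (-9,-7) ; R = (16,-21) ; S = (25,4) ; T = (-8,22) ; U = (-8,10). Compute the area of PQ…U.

P→Q: (-13)(-7) − (-9)(1) = 100
Q→R: (-9)(-21) − (16)(-7) = 301
R→S: (16)(4) − (25)(-21) = 589
S→T: (25)(22) − (-8)(4) = 582
T→U: (-8)(10) − (-8)(22) = 96
U→P: (-8)(1) − (-13)(10) = 122
Σ = 1790
Area = |Σ|/2 = 895.

895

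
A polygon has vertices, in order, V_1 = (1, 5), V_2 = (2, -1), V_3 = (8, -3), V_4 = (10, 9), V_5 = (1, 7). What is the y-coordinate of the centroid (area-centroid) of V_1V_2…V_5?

Apply the shoelace formula. First the cross-terms c_i = x_i·y_{i+1} − x_{i+1}·y_i:
  -11, 2, 102, 61, -2  ⇒  2A = 152, A = 76.
Then Σ (y_i + y_{i+1})·c_i = 1512, so ȳ = 1512 / (6·76) = 63/19.

63/19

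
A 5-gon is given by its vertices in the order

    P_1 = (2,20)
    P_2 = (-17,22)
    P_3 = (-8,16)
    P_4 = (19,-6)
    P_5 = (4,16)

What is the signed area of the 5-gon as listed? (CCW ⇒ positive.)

204

P_1→P_2: (2)(22) − (-17)(20) = 384
P_2→P_3: (-17)(16) − (-8)(22) = -96
P_3→P_4: (-8)(-6) − (19)(16) = -256
P_4→P_5: (19)(16) − (4)(-6) = 328
P_5→P_1: (4)(20) − (2)(16) = 48
Σ = 408
Signed area = Σ/2 = 204 (positive ⇒ counter-clockwise traversal).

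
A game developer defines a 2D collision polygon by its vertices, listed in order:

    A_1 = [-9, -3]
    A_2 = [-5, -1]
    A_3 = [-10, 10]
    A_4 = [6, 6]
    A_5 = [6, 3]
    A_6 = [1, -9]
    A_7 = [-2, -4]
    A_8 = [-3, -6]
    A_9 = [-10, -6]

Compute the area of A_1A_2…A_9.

Σ = (-6) + (-60) + (-120) + (-18) + (-57) + (-22) + (0) + (-42) + (-24) = -349
Area = |Σ|/2 = 174.5.

174.5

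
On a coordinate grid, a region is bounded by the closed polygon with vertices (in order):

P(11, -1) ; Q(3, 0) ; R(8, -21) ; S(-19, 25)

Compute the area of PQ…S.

257.5

Apply Gauss's area formula: 2A = Σ (x_i·y_{i+1} − x_{i+1}·y_i), indices taken mod 4.
Cross-terms: 3, -63, -199, -256  ⇒  Σ = -515
Area = |Σ|/2 = 257.5.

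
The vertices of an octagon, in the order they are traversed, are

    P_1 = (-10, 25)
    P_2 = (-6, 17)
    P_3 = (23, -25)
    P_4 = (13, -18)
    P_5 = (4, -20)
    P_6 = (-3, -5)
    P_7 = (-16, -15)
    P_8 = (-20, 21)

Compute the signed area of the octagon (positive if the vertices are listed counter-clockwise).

-789.5

Σ = (-20) + (-241) + (-89) + (-188) + (-80) + (-35) + (-636) + (-290) = -1579
Signed area = Σ/2 = -789.5 (negative ⇒ clockwise traversal).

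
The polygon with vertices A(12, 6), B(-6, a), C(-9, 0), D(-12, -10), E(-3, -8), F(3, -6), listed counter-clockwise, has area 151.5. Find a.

-1

The doubled signed area Σ (x_i y_{i+1} − x_{i+1} y_i) is linear in a.
With a=0 it equals 324; the coefficient of a is 21 (from the two edges through B).
So 21·a + 324 = 2·151.5 = 303 ⇒ a = -1.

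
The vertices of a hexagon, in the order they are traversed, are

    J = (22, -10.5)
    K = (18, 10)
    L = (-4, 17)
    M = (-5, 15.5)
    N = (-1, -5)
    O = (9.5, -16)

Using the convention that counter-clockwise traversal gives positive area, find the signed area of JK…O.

Apply the shoelace formula: 2A = Σ (x_i·y_{i+1} − x_{i+1}·y_i), indices taken mod 6.
Cross-terms: 409, 346, 23, 40.5, 63.5, 252.25  ⇒  Σ = 1134.25
Signed area = Σ/2 = 567.125 (positive ⇒ counter-clockwise traversal).

567.125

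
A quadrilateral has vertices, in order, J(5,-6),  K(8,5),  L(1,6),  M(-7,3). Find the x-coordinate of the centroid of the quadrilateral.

253/141

Apply the surveyor's formula. First the cross-terms c_i = x_i·y_{i+1} − x_{i+1}·y_i:
  73, 43, 45, 27  ⇒  2A = 188, A = 94.
Then Σ (x_i + x_{i+1})·c_i = 1012, so x̄ = 1012 / (6·94) = 253/141.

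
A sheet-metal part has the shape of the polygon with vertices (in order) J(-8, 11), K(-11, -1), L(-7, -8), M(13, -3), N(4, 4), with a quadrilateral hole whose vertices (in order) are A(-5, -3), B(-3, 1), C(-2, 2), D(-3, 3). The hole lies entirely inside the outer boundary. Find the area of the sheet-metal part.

234.5

Outer boundary:
Σ = (129) + (81) + (125) + (64) + (76) = 475
Area = |Σ|/2 = 237.5.
Hole:
Apply the shoelace formula: 2A = Σ (x_i·y_{i+1} − x_{i+1}·y_i), indices taken mod 4.
Σ = (-14) + (-4) + (0) + (24) = 6
Area = |Σ|/2 = 3.
Net area = 237.5 − 3 = 234.5.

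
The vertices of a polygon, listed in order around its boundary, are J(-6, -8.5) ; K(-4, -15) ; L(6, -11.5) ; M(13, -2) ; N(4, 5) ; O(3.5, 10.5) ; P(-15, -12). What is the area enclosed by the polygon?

Apply the shoelace (surveyor's) formula: 2A = Σ (x_i·y_{i+1} − x_{i+1}·y_i), indices taken mod 7.
Σ = (56) + (136) + (137.5) + (73) + (24.5) + (115.5) + (55.5) = 598
Area = |Σ|/2 = 299.

299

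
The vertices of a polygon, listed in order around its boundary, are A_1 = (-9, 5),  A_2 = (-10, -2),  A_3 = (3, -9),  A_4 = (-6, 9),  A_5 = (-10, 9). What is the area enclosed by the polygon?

102

A_1→A_2: (-9)(-2) − (-10)(5) = 68
A_2→A_3: (-10)(-9) − (3)(-2) = 96
A_3→A_4: (3)(9) − (-6)(-9) = -27
A_4→A_5: (-6)(9) − (-10)(9) = 36
A_5→A_1: (-10)(5) − (-9)(9) = 31
Σ = 204
Area = |Σ|/2 = 102.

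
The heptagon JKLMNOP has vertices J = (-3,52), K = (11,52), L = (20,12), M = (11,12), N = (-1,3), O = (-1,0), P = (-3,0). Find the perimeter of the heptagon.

136

|JK| = √((14)² + (0)²) = √196 = 14
|KL| = √((9)² + (-40)²) = √1681 = 41
|LM| = √((-9)² + (0)²) = √81 = 9
|MN| = √((-12)² + (-9)²) = √225 = 15
|NO| = √((0)² + (-3)²) = √9 = 3
|OP| = √((-2)² + (0)²) = √4 = 2
|PJ| = √((0)² + (52)²) = √2704 = 52
Perimeter = 14 + 41 + 9 + 15 + 3 + 2 + 52 = 136.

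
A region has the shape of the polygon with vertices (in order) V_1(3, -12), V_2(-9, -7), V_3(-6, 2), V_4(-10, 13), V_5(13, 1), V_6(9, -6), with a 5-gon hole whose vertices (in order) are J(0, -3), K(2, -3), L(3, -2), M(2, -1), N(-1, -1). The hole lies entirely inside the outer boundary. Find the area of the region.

295.5

Outer boundary:
V_1→V_2: (3)(-7) − (-9)(-12) = -129
V_2→V_3: (-9)(2) − (-6)(-7) = -60
V_3→V_4: (-6)(13) − (-10)(2) = -58
V_4→V_5: (-10)(1) − (13)(13) = -179
V_5→V_6: (13)(-6) − (9)(1) = -87
V_6→V_1: (9)(-12) − (3)(-6) = -90
Σ = -603
Area = |Σ|/2 = 301.5.
Hole:
J→K: (0)(-3) − (2)(-3) = 6
K→L: (2)(-2) − (3)(-3) = 5
L→M: (3)(-1) − (2)(-2) = 1
M→N: (2)(-1) − (-1)(-1) = -3
N→J: (-1)(-3) − (0)(-1) = 3
Σ = 12
Area = |Σ|/2 = 6.
Net area = 301.5 − 6 = 295.5.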